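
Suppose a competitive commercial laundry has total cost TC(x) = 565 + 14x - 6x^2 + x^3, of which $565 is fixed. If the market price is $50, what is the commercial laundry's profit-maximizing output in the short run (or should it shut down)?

Variable cost is VC = 14x - 6x^2 + x^3, so AVC = VC/x = 14 - 6x + x^2 and MC = dTC/dx = 14 - 12x + 3x^2.
The AVC parabola has its vertex at x = 6/2 = 3, where AVC = 14 - 6·3 + 3^2 = $5.
P = $50 exceeds min AVC = $5, so the firm stays open.
Solving P = MC: -36 - 12x + 3x^2 = 0 ⇒ x = -2 or 6. On the upward-sloping branch, x* = 6.
Check: AVC at x = 6 is $14 ≤ P, so revenue covers variable cost.
Profit = P·x − TC = 50·6 − 649 = -$349, a loss, but smaller than the $565 fixed cost the firm would lose by shutting down.

Produce at x = 6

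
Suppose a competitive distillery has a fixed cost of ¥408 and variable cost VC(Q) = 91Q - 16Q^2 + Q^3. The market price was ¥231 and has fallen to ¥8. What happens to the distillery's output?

Output falls from 14 to 0 (the firm shuts down)

MC = 91 - 32Q + 3Q^2; the shutdown threshold is min AVC = ¥27 (at Q = 8).
At P = ¥231 ≥ min AVC, set P = MC on the rising branch: Q = 14.
At P = ¥8 < min AVC = ¥27, price no longer covers variable cost at any output, so the firm shuts down: Q = 0.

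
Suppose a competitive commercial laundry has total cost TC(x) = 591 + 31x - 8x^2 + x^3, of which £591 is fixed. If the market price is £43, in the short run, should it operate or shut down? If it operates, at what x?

Produce at x = 6

Variable cost is VC = 31x - 8x^2 + x^3, so AVC = VC/x = 31 - 8x + x^2 and MC = dTC/dx = 31 - 16x + 3x^2.
The AVC parabola has its vertex at x = 8/2 = 4, where AVC = 31 - 8·4 + 4^2 = £15.
Since P = £43 ≥ min AVC = £15, price covers variable cost and the firm should produce.
P = MC gives -12 - 16x + 3x^2 = 0, with roots -2/3 and 6. Take the larger (rising MC): x* = 6.
Check: AVC at x = 6 is £19 ≤ P, so revenue covers variable cost.
Profit = P·x − TC = 43·6 − 705 = -£447, a loss, but smaller than the £591 fixed cost the firm would lose by shutting down.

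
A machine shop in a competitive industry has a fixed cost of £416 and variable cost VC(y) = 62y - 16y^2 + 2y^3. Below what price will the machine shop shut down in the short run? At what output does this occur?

£30 per unit, at y = 4

The shutdown price is the minimum of AVC. VC = 62y - 16y^2 + 2y^3, so AVC = 62 - 16y + 2y^2.
dAVC/dy = -16 + 4y = 0 gives y = 4. min AVC = 62 - 16·4 + 2·4^2 = 30.
The firm shuts down for any P below £30.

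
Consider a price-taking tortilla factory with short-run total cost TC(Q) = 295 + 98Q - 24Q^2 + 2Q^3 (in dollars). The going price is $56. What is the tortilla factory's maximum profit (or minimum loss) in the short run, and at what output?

Profit = -$99 at Q = 7

AVC = 98 - 24Q + 2Q^2; min AVC = $26 at Q = 6. Since P = $56 ≥ min AVC, the firm produces.
With MC = 98 - 48Q + 6Q^2, P = MC on the upward-sloping part at Q* = 7.
TR = 56·7 = 392. TC = 295 + 196 = 491. Profit = 392 − 491 = -$99.
That loss of $99 beats the $295 the firm would lose by shutting down; producing recovers $196 of fixed cost.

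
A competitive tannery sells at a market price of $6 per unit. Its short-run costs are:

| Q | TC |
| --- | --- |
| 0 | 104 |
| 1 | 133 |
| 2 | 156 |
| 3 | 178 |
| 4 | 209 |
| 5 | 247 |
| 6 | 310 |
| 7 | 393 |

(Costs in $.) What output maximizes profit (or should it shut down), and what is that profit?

Profit at each row (π = 6Q − TC): Q=0: -104; Q=1: -127; Q=2: -144; Q=3: -160; Q=4: -185; Q=5: -217; Q=6: -274; Q=7: -351.
Profit is highest at Q = 0. Equivalently, the lowest AVC in the table is 74/3 ≈ $24.67 at Q = 3, and P = $6 falls below it — price never covers variable cost, so the firm shuts down and loses only its fixed cost.

Q = 0 (shut down); profit = -$104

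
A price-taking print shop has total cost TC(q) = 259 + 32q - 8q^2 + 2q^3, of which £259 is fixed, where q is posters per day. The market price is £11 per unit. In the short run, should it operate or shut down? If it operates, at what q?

Shut down

Strip out fixed cost: VC = 32q - 8q^2 + 2q^3. Then AVC = 32 - 8q + 2q^2 and MC = 32 - 16q + 6q^2.
AVC hits its minimum where MC = AVC, at q = 2, giving min AVC = 32 - 8·2 + 2·2^2 = £24.
With P < min AVC (£11 < £24), every unit sold adds to the loss.
The firm minimizes its loss by shutting down and losing only its fixed cost of £259.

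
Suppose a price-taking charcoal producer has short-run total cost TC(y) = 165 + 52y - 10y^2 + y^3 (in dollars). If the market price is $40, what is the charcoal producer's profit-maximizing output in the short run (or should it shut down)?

From TC, MC = TC'(y) = 52 - 20y + 3y^2 and AVC = VC/y = 52 - 10y + y^2.
The AVC parabola has its vertex at y = 10/2 = 5, where AVC = 52 - 10·5 + 5^2 = $27.
P = $40 exceeds min AVC = $27, so the firm stays open.
P = MC gives 12 - 20y + 3y^2 = 0, with roots 2/3 and 6. Take the larger (rising MC): y* = 6.
Check: AVC at y = 6 is $28 ≤ P, so revenue covers variable cost.
Profit = P·y − TC = 40·6 − 333 = -$93, a loss, but smaller than the $165 fixed cost the firm would lose by shutting down.

Produce at y = 6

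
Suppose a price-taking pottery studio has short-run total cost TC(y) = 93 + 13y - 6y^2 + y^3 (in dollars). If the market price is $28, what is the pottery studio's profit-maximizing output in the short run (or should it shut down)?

Produce at y = 5

Strip out fixed cost: VC = 13y - 6y^2 + y^3. Then AVC = 13 - 6y + y^2 and MC = 13 - 12y + 3y^2.
The AVC parabola has its vertex at y = 6/2 = 3, where AVC = 13 - 6·3 + 3^2 = $4.
Because $28 ≥ $4, revenue can cover variable cost; the firm operates.
Set P = MC: 28 = 13 - 12y + 3y^2 → -15 - 12y + 3y^2 = 0. The roots are y = -1 and y = 5; the profit-maximizing output is on the rising part of MC, so y* = 5.
Check: AVC at y = 5 is $8 ≤ P, so revenue covers variable cost.
Profit = P·y − TC = 28·5 − 133 = $7.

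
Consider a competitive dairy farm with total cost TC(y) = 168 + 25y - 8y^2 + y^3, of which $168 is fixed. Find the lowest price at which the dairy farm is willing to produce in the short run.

The firm shuts down when price falls below the minimum of average variable cost. AVC = VC/y = 25 - 8y + y^2.
At the minimum of AVC, MC = AVC. MC = 25 - 16y + 3y^2; setting MC = AVC gives 2y^2 - 8y = 0, so y = 4. min AVC = 9.
So the shutdown price is $9.

$9 per unit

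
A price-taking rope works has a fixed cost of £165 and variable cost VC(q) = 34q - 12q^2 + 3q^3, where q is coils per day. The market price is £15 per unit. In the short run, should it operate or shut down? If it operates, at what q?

Strip out fixed cost: VC = 34q - 12q^2 + 3q^3. Then AVC = 34 - 12q + 3q^2 and MC = 34 - 24q + 9q^2.
AVC hits its minimum where MC = AVC, at q = 2, giving min AVC = 34 - 12·2 + 3·2^2 = £22.
Since P = £15 < min AVC = £22, price fails to cover variable cost at any output.
Shutting down limits the loss to fixed cost, £165.

Shut down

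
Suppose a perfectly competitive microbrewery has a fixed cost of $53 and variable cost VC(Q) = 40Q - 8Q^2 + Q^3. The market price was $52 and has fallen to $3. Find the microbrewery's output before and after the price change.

Output falls from 6 to 0 (the firm shuts down)

AVC = 40 - 8Q + Q^2, minimized at Q = 4 where min AVC = $24. MC = 40 - 16Q + 3Q^2.
With P = $52 above the shutdown price, P = MC gives Q = 6.
At P = $3 < min AVC = $24, price no longer covers variable cost at any output, so the firm shuts down: Q = 0.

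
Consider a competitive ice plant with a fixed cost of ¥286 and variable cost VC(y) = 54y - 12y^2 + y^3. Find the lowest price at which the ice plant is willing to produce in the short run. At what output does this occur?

The shutdown price is the minimum of AVC. VC = 54y - 12y^2 + y^3, so AVC = 54 - 12y + y^2.
At the minimum of AVC, MC = AVC. MC = 54 - 24y + 3y^2; setting MC = AVC gives 2y^2 - 12y = 0, so y = 6. min AVC = 18.
So the shutdown price is ¥18.

¥18 per unit, at y = 6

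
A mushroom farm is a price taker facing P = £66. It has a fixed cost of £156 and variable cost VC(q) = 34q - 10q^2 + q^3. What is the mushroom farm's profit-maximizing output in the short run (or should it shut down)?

Variable cost is VC = 34q - 10q^2 + q^3, so AVC = VC/q = 34 - 10q + q^2 and MC = dTC/dq = 34 - 20q + 3q^2.
The AVC parabola has its vertex at q = 10/2 = 5, where AVC = 34 - 10·5 + 5^2 = £9.
P = £66 exceeds min AVC = £9, so the firm stays open.
Solving P = MC: -32 - 20q + 3q^2 = 0 ⇒ q = -4/3 or 8. On the upward-sloping branch, q* = 8.
Check: AVC at q = 8 is £18 ≤ P, so revenue covers variable cost.
Profit = P·q − TC = 66·8 − 300 = £228.

Produce at q = 8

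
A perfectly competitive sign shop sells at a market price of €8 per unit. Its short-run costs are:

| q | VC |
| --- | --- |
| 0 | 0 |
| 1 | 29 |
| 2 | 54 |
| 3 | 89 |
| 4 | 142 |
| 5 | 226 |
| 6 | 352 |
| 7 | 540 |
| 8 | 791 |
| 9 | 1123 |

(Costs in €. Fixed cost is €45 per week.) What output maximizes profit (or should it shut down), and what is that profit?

q = 0 (shut down); profit = -€45

Profit at each row (π = 8q − TC): q=0: -45; q=1: -66; q=2: -83; q=3: -110; q=4: -155; q=5: -231; q=6: -349; q=7: -529; q=8: -772; q=9: -1096.
Profit is highest at q = 0. Equivalently, the lowest AVC in the table is 54/2 ≈ €27 at q = 2, and P = €8 falls below it — price never covers variable cost, so the firm shuts down and loses only its fixed cost.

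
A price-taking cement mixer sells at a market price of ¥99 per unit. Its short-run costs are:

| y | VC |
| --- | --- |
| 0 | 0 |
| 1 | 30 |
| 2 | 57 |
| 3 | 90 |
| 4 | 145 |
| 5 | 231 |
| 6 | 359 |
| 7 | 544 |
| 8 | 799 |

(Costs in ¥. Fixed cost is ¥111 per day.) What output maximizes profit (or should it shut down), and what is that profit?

Profit at each row (π = 99y − TC): y=0: -111; y=1: -42; y=2: 30; y=3: 96; y=4: 140; y=5: 153; y=6: 124; y=7: 38; y=8: -118.
Profit is maximized at y = 5. AVC there is 231/5 = ¥46.20 ≤ P, so producing beats shutting down (which would give -¥111).

y = 5; profit = ¥153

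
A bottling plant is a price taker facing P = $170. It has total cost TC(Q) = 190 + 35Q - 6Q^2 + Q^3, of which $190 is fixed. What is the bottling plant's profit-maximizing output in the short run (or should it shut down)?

Variable cost is VC = 35Q - 6Q^2 + Q^3, so AVC = VC/Q = 35 - 6Q + Q^2 and MC = dTC/dQ = 35 - 12Q + 3Q^2.
The AVC parabola has its vertex at Q = 6/2 = 3, where AVC = 35 - 6·3 + 3^2 = $26.
Since P = $170 ≥ min AVC = $26, price covers variable cost and the firm should produce.
Solving P = MC: -135 - 12Q + 3Q^2 = 0 ⇒ Q = -5 or 9. On the upward-sloping branch, Q* = 9.
Check: AVC at Q = 9 is $62 ≤ P, so revenue covers variable cost.
Profit = P·Q − TC = 170·9 − 748 = $782.

Produce at Q = 9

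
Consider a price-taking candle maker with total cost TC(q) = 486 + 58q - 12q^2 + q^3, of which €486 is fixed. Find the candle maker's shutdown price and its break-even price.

Shutdown price = €22; break-even price = €85

Shutdown price = min AVC. AVC = 58 - 12q + q^2, with vertex at q = 6 and minimum €22.
ATC = 486/q + 58 - 12q + q^2. Setting dATC/dq = −486/q^2 − 12 + 2q = 0 gives q = 9 (since 2·9^3 − 12·9^2 = 486).
min ATC = 486/9 + 58 − 12·9 + 9^2 = €85. That is the break-even price.
For €22 ≤ P < €85 the firm produces at a loss; below €22 it shuts down.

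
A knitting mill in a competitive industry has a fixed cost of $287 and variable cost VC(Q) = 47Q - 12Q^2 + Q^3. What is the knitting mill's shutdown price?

$11 per unit

Short-run supply begins at min AVC. From VC = 47Q - 12Q^2 + Q^3, AVC = 47 - 12Q + Q^2.
dAVC/dQ = -12 + 2Q = 0 gives Q = 6. min AVC = 47 - 12·6 + 6^2 = 11.
So the shutdown price is $11.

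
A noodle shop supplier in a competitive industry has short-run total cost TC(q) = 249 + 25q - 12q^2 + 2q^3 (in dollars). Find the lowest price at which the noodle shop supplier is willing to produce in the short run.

The shutdown price is the minimum of AVC. VC = 25q - 12q^2 + 2q^3, so AVC = 25 - 12q + 2q^2.
dAVC/dq = -12 + 4q = 0 gives q = 3. min AVC = 25 - 12·3 + 2·3^2 = 7.
So the shutdown price is $7.

$7 per unit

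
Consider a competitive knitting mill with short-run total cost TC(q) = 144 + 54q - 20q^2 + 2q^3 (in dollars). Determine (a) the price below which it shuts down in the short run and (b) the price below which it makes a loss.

Shutdown price = $4; break-even price = $30

AVC = 54 - 20q + 2q^2; minimized at q = 5, giving min AVC = $4. That is the shutdown price.
ATC = 144/q + 54 - 20q + 2q^2. Setting dATC/dq = −144/q^2 − 20 + 4q = 0 gives q = 6 (since 4·6^3 − 20·6^2 = 144).
min ATC = 144/6 + 54 − 20·6 + 2·6^2 = $30. That is the break-even price.
For $4 ≤ P < $30 the firm produces at a loss; below $4 it shuts down.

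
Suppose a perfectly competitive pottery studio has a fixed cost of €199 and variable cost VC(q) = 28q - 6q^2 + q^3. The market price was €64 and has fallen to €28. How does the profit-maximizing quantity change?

Output falls from 6 to 4

AVC = 28 - 6q + q^2, minimized at q = 3 where min AVC = €19. MC = 28 - 12q + 3q^2.
At P = €64 ≥ min AVC, set P = MC on the rising branch: q = 6.
At P = €28 ≥ min AVC, set P = MC: q = 4. The firm stays open but cuts output.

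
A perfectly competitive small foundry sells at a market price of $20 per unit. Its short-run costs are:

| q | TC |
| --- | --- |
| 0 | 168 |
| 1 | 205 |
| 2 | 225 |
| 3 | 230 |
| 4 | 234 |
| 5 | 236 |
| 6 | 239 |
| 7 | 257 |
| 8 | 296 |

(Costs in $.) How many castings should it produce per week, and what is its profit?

Profit at each row (π = 20q − TC): q=0: -168; q=1: -185; q=2: -185; q=3: -170; q=4: -154; q=5: -136; q=6: -119; q=7: -117; q=8: -136.
Profit is maximized at q = 7. AVC there is 89/7 = $12.71 ≤ P, so producing beats shutting down (which would give -$168).

q = 7; profit = -$117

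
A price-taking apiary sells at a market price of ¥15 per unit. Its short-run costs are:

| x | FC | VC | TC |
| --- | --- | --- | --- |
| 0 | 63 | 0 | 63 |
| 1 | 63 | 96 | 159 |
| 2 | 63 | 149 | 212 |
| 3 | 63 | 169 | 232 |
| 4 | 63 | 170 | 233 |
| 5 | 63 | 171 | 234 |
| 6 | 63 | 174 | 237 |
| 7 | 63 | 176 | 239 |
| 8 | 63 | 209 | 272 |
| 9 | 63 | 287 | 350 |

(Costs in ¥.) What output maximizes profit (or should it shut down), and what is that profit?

x = 0 (shut down); profit = -¥63

Profit at each row (π = 15x − TC): x=0: -63; x=1: -144; x=2: -182; x=3: -187; x=4: -173; x=5: -159; x=6: -147; x=7: -134; x=8: -152; x=9: -215.
Profit is highest at x = 0. Equivalently, the lowest AVC in the table is 176/7 ≈ ¥25.14 at x = 7, and P = ¥15 falls below it — price never covers variable cost, so the firm shuts down and loses only its fixed cost.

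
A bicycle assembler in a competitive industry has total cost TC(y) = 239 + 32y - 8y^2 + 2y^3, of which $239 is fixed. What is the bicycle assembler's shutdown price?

$24 per unit

The shutdown price is the minimum of AVC. VC = 32y - 8y^2 + 2y^3, so AVC = 32 - 8y + 2y^2.
dAVC/dy = -8 + 4y = 0 gives y = 2. min AVC = 32 - 8·2 + 2·2^2 = 24.
For P < $24 the firm produces nothing.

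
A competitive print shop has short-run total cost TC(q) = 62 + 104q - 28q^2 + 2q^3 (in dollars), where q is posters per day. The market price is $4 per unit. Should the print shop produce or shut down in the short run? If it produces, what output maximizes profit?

Shut down

From TC, MC = TC'(q) = 104 - 56q + 6q^2 and AVC = VC/q = 104 - 28q + 2q^2.
AVC is minimized where dAVC/dq = -28 + 4q = 0, at q = 7; min AVC = 104 - 28·7 + 2·7^2 = $6.
P = $4 lies below min AVC = $6; no output level covers variable cost.
Shutting down limits the loss to fixed cost, $62.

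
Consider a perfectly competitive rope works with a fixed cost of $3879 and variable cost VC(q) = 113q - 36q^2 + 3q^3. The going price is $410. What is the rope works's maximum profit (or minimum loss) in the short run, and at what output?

Profit = -$249 at q = 11

AVC = 113 - 36q + 3q^2; min AVC = $5 at q = 6. Since P = $410 ≥ min AVC, the firm produces.
With MC = 113 - 72q + 9q^2, P = MC on the upward-sloping part at q* = 11.
TR = 410·11 = 4510. TC = 3879 + 880 = 4759. Profit = 4510 − 4759 = -$249.
Shutting down would mean losing the fixed cost of $3879, so operating at a loss of $249 is better by $3630.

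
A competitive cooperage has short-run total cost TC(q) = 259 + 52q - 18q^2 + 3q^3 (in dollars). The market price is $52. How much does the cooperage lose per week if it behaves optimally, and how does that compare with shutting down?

Profit = -$163 at q = 4

AVC = 52 - 18q + 3q^2; min AVC = $25 at q = 3. Since P = $52 ≥ min AVC, the firm produces.
MC = 52 - 36q + 9q^2. Setting P = MC and taking the root on the rising branch gives q* = 4.
TR = 52·4 = 208. TC = 259 + 112 = 371. Profit = 208 − 371 = -$163.
That loss of $163 beats the $259 the firm would lose by shutting down; producing recovers $96 of fixed cost.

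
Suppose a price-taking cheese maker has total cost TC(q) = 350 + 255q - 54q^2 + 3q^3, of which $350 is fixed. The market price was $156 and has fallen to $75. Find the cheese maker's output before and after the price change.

MC = 255 - 108q + 9q^2; the shutdown threshold is min AVC = $12 (at q = 9).
With P = $156 above the shutdown price, P = MC gives q = 11.
At P = $75 ≥ min AVC, set P = MC: q = 10. The firm stays open but cuts output.

Output falls from 11 to 10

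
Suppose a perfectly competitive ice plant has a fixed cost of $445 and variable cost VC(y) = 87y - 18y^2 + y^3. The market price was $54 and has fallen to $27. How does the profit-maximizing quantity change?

Output falls from 11 to 10

MC = 87 - 36y + 3y^2; the shutdown threshold is min AVC = $6 (at y = 9).
With P = $54 above the shutdown price, P = MC gives y = 11.
At P = $27 ≥ min AVC, set P = MC: y = 10. The firm stays open but cuts output.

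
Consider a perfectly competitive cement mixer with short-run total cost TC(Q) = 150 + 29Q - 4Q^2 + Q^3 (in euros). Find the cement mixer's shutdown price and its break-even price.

Shutdown price = €25; break-even price = €64

Shutdown price = min AVC. AVC = 29 - 4Q + Q^2, with vertex at Q = 2 and minimum €25.
ATC = 150/Q + 29 - 4Q + Q^2. Setting dATC/dQ = −150/Q^2 − 4 + 2Q = 0 gives Q = 5 (since 2·5^3 − 4·5^2 = 150).
min ATC = 150/5 + 29 − 4·5 + 5^2 = €64. That is the break-even price.
Between these two prices the firm operates at a loss; above €64 it earns a profit.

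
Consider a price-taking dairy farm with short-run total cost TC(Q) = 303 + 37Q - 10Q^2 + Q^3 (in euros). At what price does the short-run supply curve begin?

The shutdown price is the minimum of AVC. VC = 37Q - 10Q^2 + Q^3, so AVC = 37 - 10Q + Q^2.
At the minimum of AVC, MC = AVC. MC = 37 - 20Q + 3Q^2; setting MC = AVC gives 2Q^2 - 10Q = 0, so Q = 5. min AVC = 12.
For P < €12 the firm produces nothing.

€12 per unit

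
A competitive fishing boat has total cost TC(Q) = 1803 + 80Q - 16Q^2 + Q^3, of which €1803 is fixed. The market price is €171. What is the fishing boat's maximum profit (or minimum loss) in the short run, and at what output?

Profit = -€113 at Q = 13

AVC = 80 - 16Q + Q^2; min AVC = €16 at Q = 8. Since P = €171 ≥ min AVC, the firm produces.
MC = 80 - 32Q + 3Q^2. Setting P = MC and taking the root on the rising branch gives Q* = 13.
TR = 171·13 = 2223. TC = 1803 + 533 = 2336. Profit = 2223 − 2336 = -€113.
Shutting down would mean losing the fixed cost of €1803, so operating at a loss of €113 is better by €1690.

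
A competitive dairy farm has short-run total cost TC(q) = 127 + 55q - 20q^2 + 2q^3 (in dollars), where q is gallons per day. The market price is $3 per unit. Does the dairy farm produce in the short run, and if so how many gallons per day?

Shut down

Variable cost is VC = 55q - 20q^2 + 2q^3, so AVC = VC/q = 55 - 20q + 2q^2 and MC = dTC/dq = 55 - 40q + 6q^2.
The AVC parabola has its vertex at q = 20/4 = 5, where AVC = 55 - 20·5 + 2·5^2 = $5.
With P < min AVC ($3 < $5), every unit sold adds to the loss.
Shutting down limits the loss to fixed cost, $127.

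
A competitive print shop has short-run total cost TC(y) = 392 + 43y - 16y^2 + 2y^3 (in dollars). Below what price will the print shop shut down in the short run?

The shutdown price is the minimum of AVC. VC = 43y - 16y^2 + 2y^3, so AVC = 43 - 16y + 2y^2.
At the minimum of AVC, MC = AVC. MC = 43 - 32y + 6y^2; setting MC = AVC gives 4y^2 - 16y = 0, so y = 4. min AVC = 11.
For P < $11 the firm produces nothing.

$11 per unit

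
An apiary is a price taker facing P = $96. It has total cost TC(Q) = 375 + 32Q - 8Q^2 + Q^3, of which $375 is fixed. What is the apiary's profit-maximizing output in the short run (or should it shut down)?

Variable cost is VC = 32Q - 8Q^2 + Q^3, so AVC = VC/Q = 32 - 8Q + Q^2 and MC = dTC/dQ = 32 - 16Q + 3Q^2.
AVC hits its minimum where MC = AVC, at Q = 4, giving min AVC = 32 - 8·4 + 4^2 = $16.
P = $96 exceeds min AVC = $16, so the firm stays open.
P = MC gives -64 - 16Q + 3Q^2 = 0, with roots -8/3 and 8. Take the larger (rising MC): Q* = 8.
Check: AVC at Q = 8 is $32 ≤ P, so revenue covers variable cost.
Profit = P·Q − TC = 96·8 − 631 = $137.

Produce at Q = 8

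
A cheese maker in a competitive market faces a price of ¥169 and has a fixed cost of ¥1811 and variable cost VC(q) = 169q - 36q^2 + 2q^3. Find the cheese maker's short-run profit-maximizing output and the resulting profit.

AVC = 169 - 36q + 2q^2 has its minimum ¥7 at q = 9; price ¥169 clears that bar, so the firm operates.
With MC = 169 - 72q + 6q^2, P = MC on the upward-sloping part at q* = 12.
TR = 169·12 = 2028. TC = 1811 + 300 = 2111. Profit = 2028 − 2111 = -¥83.
That loss of ¥83 beats the ¥1811 the firm would lose by shutting down; producing recovers ¥1728 of fixed cost.

Profit = -¥83 at q = 12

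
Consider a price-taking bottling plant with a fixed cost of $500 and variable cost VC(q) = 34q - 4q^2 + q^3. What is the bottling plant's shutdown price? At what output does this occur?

$30 per unit, at q = 2

The firm shuts down when price falls below the minimum of average variable cost. AVC = VC/q = 34 - 4q + q^2.
At the minimum of AVC, MC = AVC. MC = 34 - 8q + 3q^2; setting MC = AVC gives 2q^2 - 4q = 0, so q = 2. min AVC = 30.
The firm shuts down for any P below $30.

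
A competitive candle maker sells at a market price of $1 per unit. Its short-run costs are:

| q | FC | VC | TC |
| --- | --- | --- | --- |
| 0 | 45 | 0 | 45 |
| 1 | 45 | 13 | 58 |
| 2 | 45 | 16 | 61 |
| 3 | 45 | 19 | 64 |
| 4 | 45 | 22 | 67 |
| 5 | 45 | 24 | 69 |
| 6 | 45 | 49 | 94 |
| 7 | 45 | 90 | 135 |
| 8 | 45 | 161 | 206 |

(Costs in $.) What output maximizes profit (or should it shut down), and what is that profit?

q = 0 (shut down); profit = -$45

Compute π = P·q − TC at each output: q=0: -45; q=1: -57; q=2: -59; q=3: -61; q=4: -63; q=5: -64; q=6: -88; q=7: -128; q=8: -198.
Profit is highest at q = 0. Equivalently, the lowest AVC in the table is 24/5 ≈ $4.80 at q = 5, and P = $1 falls below it — price never covers variable cost, so the firm shuts down and loses only its fixed cost.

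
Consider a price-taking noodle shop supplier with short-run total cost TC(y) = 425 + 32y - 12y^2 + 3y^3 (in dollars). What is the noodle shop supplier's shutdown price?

The firm shuts down when price falls below the minimum of average variable cost. AVC = VC/y = 32 - 12y + 3y^2.
dAVC/dy = -12 + 6y = 0 gives y = 2. min AVC = 32 - 12·2 + 3·2^2 = 20.
So the shutdown price is $20.

$20 per unit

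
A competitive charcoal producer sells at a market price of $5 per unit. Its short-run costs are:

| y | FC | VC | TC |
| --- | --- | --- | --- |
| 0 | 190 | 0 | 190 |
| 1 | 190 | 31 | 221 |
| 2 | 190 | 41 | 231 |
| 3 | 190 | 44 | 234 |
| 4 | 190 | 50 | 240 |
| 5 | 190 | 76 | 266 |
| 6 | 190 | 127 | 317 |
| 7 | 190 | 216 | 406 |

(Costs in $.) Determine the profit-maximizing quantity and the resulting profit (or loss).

y = 0 (shut down); profit = -$190

Compute π = P·y − TC at each output: y=0: -190; y=1: -216; y=2: -221; y=3: -219; y=4: -220; y=5: -241; y=6: -287; y=7: -371.
Profit is highest at y = 0. Equivalently, the lowest AVC in the table is 50/4 ≈ $12.50 at y = 4, and P = $5 falls below it — price never covers variable cost, so the firm shuts down and loses only its fixed cost.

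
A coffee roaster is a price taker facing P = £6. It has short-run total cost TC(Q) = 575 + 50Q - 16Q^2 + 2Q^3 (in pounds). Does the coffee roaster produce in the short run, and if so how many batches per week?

From TC, MC = TC'(Q) = 50 - 32Q + 6Q^2 and AVC = VC/Q = 50 - 16Q + 2Q^2.
AVC hits its minimum where MC = AVC, at Q = 4, giving min AVC = 50 - 16·4 + 2·4^2 = £18.
Since P = £6 < min AVC = £18, price fails to cover variable cost at any output.
Best response: produce nothing and absorb the £575 fixed cost.

Shut down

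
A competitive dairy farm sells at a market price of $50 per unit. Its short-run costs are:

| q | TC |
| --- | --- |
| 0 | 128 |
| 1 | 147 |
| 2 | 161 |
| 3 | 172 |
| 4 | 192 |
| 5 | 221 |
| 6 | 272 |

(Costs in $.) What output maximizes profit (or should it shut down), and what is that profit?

Compute π = P·q − TC at each output: q=0: -128; q=1: -97; q=2: -61; q=3: -22; q=4: 8; q=5: 29; q=6: 28.
Profit is maximized at q = 5. AVC there is 93/5 = $18.60 ≤ P, so producing beats shutting down (which would give -$128).

q = 5; profit = $29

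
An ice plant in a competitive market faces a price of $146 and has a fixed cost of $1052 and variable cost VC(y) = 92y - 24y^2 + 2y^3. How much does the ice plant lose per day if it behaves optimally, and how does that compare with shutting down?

Profit = -$80 at y = 9

AVC = 92 - 24y + 2y^2 has its minimum $20 at y = 6; price $146 clears that bar, so the firm operates.
With MC = 92 - 48y + 6y^2, P = MC on the upward-sloping part at y* = 9.
TR = 146·9 = 1314. TC = 1052 + 342 = 1394. Profit = 1314 − 1394 = -$80.
That loss of $80 beats the $1052 the firm would lose by shutting down; producing recovers $972 of fixed cost.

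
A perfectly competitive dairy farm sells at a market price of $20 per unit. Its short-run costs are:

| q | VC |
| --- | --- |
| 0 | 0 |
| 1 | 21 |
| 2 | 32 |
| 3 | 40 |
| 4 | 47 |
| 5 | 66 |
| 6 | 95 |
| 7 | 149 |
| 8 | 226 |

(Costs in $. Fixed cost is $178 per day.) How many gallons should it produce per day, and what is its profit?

q = 5; profit = -$144

Tabulate TR − TC: q=0: -178; q=1: -179; q=2: -170; q=3: -158; q=4: -145; q=5: -144; q=6: -153; q=7: -187; q=8: -244.
Profit is maximized at q = 5. AVC there is 66/5 = $13.20 ≤ P, so producing beats shutting down (which would give -$178).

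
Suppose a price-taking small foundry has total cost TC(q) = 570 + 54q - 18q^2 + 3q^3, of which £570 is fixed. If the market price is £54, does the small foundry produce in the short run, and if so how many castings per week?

Produce at q = 4

Variable cost is VC = 54q - 18q^2 + 3q^3, so AVC = VC/q = 54 - 18q + 3q^2 and MC = dTC/dq = 54 - 36q + 9q^2.
AVC hits its minimum where MC = AVC, at q = 3, giving min AVC = 54 - 18·3 + 3·3^2 = £27.
P = £54 exceeds min AVC = £27, so the firm stays open.
Set P = MC: 54 = 54 - 36q + 9q^2 → -36q + 9q^2 = 0. The roots are q = 0 and q = 4; the profit-maximizing output is on the rising part of MC, so q* = 4.
Check: AVC at q = 4 is £30 ≤ P, so revenue covers variable cost.
Profit = P·q − TC = 54·4 − 690 = -£474, a loss, but smaller than the £570 fixed cost the firm would lose by shutting down.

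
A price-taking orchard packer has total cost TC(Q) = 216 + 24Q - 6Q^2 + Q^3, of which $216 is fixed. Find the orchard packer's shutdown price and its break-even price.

Shutdown price = min AVC. AVC = 24 - 6Q + Q^2, with vertex at Q = 3 and minimum $15.
ATC = 216/Q + 24 - 6Q + Q^2. Setting dATC/dQ = −216/Q^2 − 6 + 2Q = 0 gives Q = 6 (since 2·6^3 − 6·6^2 = 216).
min ATC = 216/6 + 24 − 6·6 + 6^2 = $60. That is the break-even price.
For $15 ≤ P < $60 the firm produces at a loss; below $15 it shuts down.

Shutdown price = $15; break-even price = $60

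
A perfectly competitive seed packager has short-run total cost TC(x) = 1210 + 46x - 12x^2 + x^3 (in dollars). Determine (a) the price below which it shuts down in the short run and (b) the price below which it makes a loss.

Shutdown price = min AVC. AVC = 46 - 12x + x^2, with vertex at x = 6 and minimum $10.
ATC = 1210/x + 46 - 12x + x^2. Setting dATC/dx = −1210/x^2 − 12 + 2x = 0 gives x = 11 (since 2·11^3 − 12·11^2 = 1210).
min ATC = 1210/11 + 46 − 12·11 + 11^2 = $145. That is the break-even price.
For $10 ≤ P < $145 the firm produces at a loss; below $10 it shuts down.

Shutdown price = $10; break-even price = $145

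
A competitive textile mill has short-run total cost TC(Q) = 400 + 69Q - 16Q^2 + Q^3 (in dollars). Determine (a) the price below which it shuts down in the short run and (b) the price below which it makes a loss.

Shutdown price = $5; break-even price = $49

Shutdown price = min AVC. AVC = 69 - 16Q + Q^2, with vertex at Q = 8 and minimum $5.
ATC = 400/Q + 69 - 16Q + Q^2. Setting dATC/dQ = −400/Q^2 − 16 + 2Q = 0 gives Q = 10 (since 2·10^3 − 16·10^2 = 400).
min ATC = 400/10 + 69 − 16·10 + 10^2 = $49. That is the break-even price.
Between these two prices the firm operates at a loss; above $49 it earns a profit.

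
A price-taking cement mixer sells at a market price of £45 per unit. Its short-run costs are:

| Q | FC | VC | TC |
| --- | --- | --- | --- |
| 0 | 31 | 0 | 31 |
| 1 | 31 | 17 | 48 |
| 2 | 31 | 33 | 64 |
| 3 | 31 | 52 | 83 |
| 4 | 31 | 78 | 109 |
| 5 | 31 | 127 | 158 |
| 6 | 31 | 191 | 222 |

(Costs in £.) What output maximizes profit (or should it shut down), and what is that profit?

Tabulate TR − TC: Q=0: -31; Q=1: -3; Q=2: 26; Q=3: 52; Q=4: 71; Q=5: 67; Q=6: 48.
Profit is maximized at Q = 4. AVC there is 78/4 = £19.50 ≤ P, so producing beats shutting down (which would give -£31).

Q = 4; profit = £71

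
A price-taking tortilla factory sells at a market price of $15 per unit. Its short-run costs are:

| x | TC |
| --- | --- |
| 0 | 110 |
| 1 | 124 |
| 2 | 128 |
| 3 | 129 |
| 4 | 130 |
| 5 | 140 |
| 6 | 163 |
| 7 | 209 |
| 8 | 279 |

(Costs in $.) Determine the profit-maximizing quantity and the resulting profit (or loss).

x = 5; profit = -$65

Profit at each row (π = 15x − TC): x=0: -110; x=1: -109; x=2: -98; x=3: -84; x=4: -70; x=5: -65; x=6: -73; x=7: -104; x=8: -159.
Profit is maximized at x = 5. AVC there is 30/5 = $6 ≤ P, so producing beats shutting down (which would give -$110).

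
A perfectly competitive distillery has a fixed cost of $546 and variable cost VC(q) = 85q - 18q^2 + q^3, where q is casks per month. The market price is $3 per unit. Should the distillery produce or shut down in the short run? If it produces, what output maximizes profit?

Shut down

Strip out fixed cost: VC = 85q - 18q^2 + q^3. Then AVC = 85 - 18q + q^2 and MC = 85 - 36q + 3q^2.
AVC is minimized where dAVC/dq = -18 + 2q = 0, at q = 9; min AVC = 85 - 18·9 + 9^2 = $4.
P = $3 lies below min AVC = $4; no output level covers variable cost.
Shutting down limits the loss to fixed cost, $546.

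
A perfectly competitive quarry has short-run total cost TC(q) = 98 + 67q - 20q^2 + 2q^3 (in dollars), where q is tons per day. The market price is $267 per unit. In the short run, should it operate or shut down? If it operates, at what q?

Produce at q = 10

Variable cost is VC = 67q - 20q^2 + 2q^3, so AVC = VC/q = 67 - 20q + 2q^2 and MC = dTC/dq = 67 - 40q + 6q^2.
AVC hits its minimum where MC = AVC, at q = 5, giving min AVC = 67 - 20·5 + 2·5^2 = $17.
P = $267 exceeds min AVC = $17, so the firm stays open.
Set P = MC: 267 = 67 - 40q + 6q^2 → -200 - 40q + 6q^2 = 0. The roots are q = -10/3 and q = 10; the profit-maximizing output is on the rising part of MC, so q* = 10.
Check: AVC at q = 10 is $67 ≤ P, so revenue covers variable cost.
Profit = P·q − TC = 267·10 − 768 = $1902.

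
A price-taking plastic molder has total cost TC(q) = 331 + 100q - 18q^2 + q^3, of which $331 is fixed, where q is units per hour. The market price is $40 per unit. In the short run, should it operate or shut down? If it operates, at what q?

Strip out fixed cost: VC = 100q - 18q^2 + q^3. Then AVC = 100 - 18q + q^2 and MC = 100 - 36q + 3q^2.
AVC hits its minimum where MC = AVC, at q = 9, giving min AVC = 100 - 18·9 + 9^2 = $19.
Since P = $40 ≥ min AVC = $19, price covers variable cost and the firm should produce.
P = MC gives 60 - 36q + 3q^2 = 0, with roots 2 and 10. Take the larger (rising MC): q* = 10.
Check: AVC at q = 10 is $20 ≤ P, so revenue covers variable cost.
Profit = P·q − TC = 40·10 − 531 = -$131, a loss, but smaller than the $331 fixed cost the firm would lose by shutting down.

Produce at q = 10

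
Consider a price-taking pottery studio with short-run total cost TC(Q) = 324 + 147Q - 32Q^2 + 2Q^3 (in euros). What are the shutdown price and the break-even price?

Shutdown price = €19; break-even price = €57

AVC = 147 - 32Q + 2Q^2; minimized at Q = 8, giving min AVC = €19. That is the shutdown price.
ATC = 324/Q + 147 - 32Q + 2Q^2. Setting dATC/dQ = −324/Q^2 − 32 + 4Q = 0 gives Q = 9 (since 4·9^3 − 32·9^2 = 324).
min ATC = 324/9 + 147 − 32·9 + 2·9^2 = €57. That is the break-even price.
For €19 ≤ P < €57 the firm produces at a loss; below €19 it shuts down.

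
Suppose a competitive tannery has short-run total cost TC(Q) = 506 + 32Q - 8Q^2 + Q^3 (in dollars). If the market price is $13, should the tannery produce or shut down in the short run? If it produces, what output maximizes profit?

From TC, MC = TC'(Q) = 32 - 16Q + 3Q^2 and AVC = VC/Q = 32 - 8Q + Q^2.
AVC is minimized where dAVC/dQ = -8 + 2Q = 0, at Q = 4; min AVC = 32 - 8·4 + 4^2 = $16.
With P < min AVC ($13 < $16), every unit sold adds to the loss.
The firm minimizes its loss by shutting down and losing only its fixed cost of $506.

Shut down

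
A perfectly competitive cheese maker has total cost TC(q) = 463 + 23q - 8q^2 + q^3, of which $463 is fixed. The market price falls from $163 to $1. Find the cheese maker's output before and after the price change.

Output falls from 10 to 0 (the firm shuts down)

MC = 23 - 16q + 3q^2; the shutdown threshold is min AVC = $7 (at q = 4).
With P = $163 above the shutdown price, P = MC gives q = 10.
At P = $1 < min AVC = $7, price no longer covers variable cost at any output, so the firm shuts down: q = 0.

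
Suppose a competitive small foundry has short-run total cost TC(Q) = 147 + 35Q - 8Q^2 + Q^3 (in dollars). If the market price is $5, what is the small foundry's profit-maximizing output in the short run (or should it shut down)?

Strip out fixed cost: VC = 35Q - 8Q^2 + Q^3. Then AVC = 35 - 8Q + Q^2 and MC = 35 - 16Q + 3Q^2.
The AVC parabola has its vertex at Q = 8/2 = 4, where AVC = 35 - 8·4 + 4^2 = $19.
With P < min AVC ($5 < $19), every unit sold adds to the loss.
The firm minimizes its loss by shutting down and losing only its fixed cost of $147.

Shut down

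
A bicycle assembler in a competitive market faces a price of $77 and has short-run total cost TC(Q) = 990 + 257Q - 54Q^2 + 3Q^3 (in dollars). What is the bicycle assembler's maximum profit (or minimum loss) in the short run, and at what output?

AVC = 257 - 54Q + 3Q^2; min AVC = $14 at Q = 9. Since P = $77 ≥ min AVC, the firm produces.
With MC = 257 - 108Q + 9Q^2, P = MC on the upward-sloping part at Q* = 10.
TR = 77·10 = 770. TC = 990 + 170 = 1160. Profit = 770 − 1160 = -$390.
That loss of $390 beats the $990 the firm would lose by shutting down; producing recovers $600 of fixed cost.

Profit = -$390 at Q = 10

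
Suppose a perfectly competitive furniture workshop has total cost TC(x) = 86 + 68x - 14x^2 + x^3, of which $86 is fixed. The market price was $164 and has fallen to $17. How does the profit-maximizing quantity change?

Output falls from 12 to 0 (the firm shuts down)

AVC = 68 - 14x + x^2, minimized at x = 7 where min AVC = $19. MC = 68 - 28x + 3x^2.
At P = $164 ≥ min AVC, set P = MC on the rising branch: x = 12.
At P = $17 < min AVC = $19, price no longer covers variable cost at any output, so the firm shuts down: x = 0.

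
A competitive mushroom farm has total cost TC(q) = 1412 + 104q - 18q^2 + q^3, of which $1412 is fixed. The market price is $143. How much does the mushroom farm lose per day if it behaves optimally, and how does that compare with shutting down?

Profit = -$60 at q = 13

AVC = 104 - 18q + q^2 has its minimum $23 at q = 9; price $143 clears that bar, so the firm operates.
With MC = 104 - 36q + 3q^2, P = MC on the upward-sloping part at q* = 13.
TR = 143·13 = 1859. TC = 1412 + 507 = 1919. Profit = 1859 − 1919 = -$60.
That loss of $60 beats the $1412 the firm would lose by shutting down; producing recovers $1352 of fixed cost.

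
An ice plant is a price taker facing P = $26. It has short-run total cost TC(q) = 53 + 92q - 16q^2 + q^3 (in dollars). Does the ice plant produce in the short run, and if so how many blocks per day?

Strip out fixed cost: VC = 92q - 16q^2 + q^3. Then AVC = 92 - 16q + q^2 and MC = 92 - 32q + 3q^2.
AVC is minimized where dAVC/dq = -16 + 2q = 0, at q = 8; min AVC = 92 - 16·8 + 8^2 = $28.
Since P = $26 < min AVC = $28, price fails to cover variable cost at any output.
Shutting down limits the loss to fixed cost, $53.

Shut down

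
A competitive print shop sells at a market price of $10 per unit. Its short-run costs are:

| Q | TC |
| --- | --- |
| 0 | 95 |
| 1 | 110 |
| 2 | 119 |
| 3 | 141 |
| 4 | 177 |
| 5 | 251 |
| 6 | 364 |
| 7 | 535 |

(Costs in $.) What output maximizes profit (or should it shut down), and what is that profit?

Profit at each row (π = 10Q − TC): Q=0: -95; Q=1: -100; Q=2: -99; Q=3: -111; Q=4: -137; Q=5: -201; Q=6: -304; Q=7: -465.
Profit is highest at Q = 0. Equivalently, the lowest AVC in the table is 24/2 ≈ $12 at Q = 2, and P = $10 falls below it — price never covers variable cost, so the firm shuts down and loses only its fixed cost.

Q = 0 (shut down); profit = -$95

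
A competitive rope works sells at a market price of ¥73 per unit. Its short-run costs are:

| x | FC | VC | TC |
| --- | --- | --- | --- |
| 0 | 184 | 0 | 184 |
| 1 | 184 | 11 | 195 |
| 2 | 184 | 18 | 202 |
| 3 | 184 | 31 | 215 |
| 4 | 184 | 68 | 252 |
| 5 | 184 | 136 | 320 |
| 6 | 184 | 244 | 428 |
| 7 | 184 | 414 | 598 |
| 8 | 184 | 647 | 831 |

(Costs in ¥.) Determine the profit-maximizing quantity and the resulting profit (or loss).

Compute π = P·x − TC at each output: x=0: -184; x=1: -122; x=2: -56; x=3: 4; x=4: 40; x=5: 45; x=6: 10; x=7: -87; x=8: -247.
Profit is maximized at x = 5. AVC there is 136/5 = ¥27.20 ≤ P, so producing beats shutting down (which would give -¥184).

x = 5; profit = ¥45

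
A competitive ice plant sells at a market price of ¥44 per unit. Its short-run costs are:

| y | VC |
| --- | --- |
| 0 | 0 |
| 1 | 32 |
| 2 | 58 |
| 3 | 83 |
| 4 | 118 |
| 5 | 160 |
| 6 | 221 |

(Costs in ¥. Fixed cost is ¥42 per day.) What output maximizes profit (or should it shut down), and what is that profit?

Compute π = P·y − TC at each output: y=0: -42; y=1: -30; y=2: -12; y=3: 7; y=4: 16; y=5: 18; y=6: 1.
Profit is maximized at y = 5. AVC there is 160/5 = ¥32 ≤ P, so producing beats shutting down (which would give -¥42).

y = 5; profit = ¥18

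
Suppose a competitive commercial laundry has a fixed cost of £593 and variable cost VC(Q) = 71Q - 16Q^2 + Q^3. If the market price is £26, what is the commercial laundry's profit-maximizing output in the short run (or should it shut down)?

Produce at Q = 9

From TC, MC = TC'(Q) = 71 - 32Q + 3Q^2 and AVC = VC/Q = 71 - 16Q + Q^2.
The AVC parabola has its vertex at Q = 16/2 = 8, where AVC = 71 - 16·8 + 8^2 = £7.
P = £26 exceeds min AVC = £7, so the firm stays open.
P = MC gives 45 - 32Q + 3Q^2 = 0, with roots 5/3 and 9. Take the larger (rising MC): Q* = 9.
Check: AVC at Q = 9 is £8 ≤ P, so revenue covers variable cost.
Profit = P·Q − TC = 26·9 − 665 = -£431, a loss, but smaller than the £593 fixed cost the firm would lose by shutting down.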